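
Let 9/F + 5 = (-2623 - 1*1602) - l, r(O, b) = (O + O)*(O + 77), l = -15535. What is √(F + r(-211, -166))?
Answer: √7227005559445/11305 ≈ 237.80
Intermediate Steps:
r(O, b) = 2*O*(77 + O) (r(O, b) = (2*O)*(77 + O) = 2*O*(77 + O))
F = 9/11305 (F = 9/(-5 + ((-2623 - 1*1602) - 1*(-15535))) = 9/(-5 + ((-2623 - 1602) + 15535)) = 9/(-5 + (-4225 + 15535)) = 9/(-5 + 11310) = 9/11305 ≈ 0.00079611)
√(F + r(-211, -166)) = √(9/11305 + 2*(-211)*(77 - 211)) = √(9/11305 + 2*(-211)*(-134)) = √(9/11305 + 56548) = √(639275149/11305) = √7227005559445/11305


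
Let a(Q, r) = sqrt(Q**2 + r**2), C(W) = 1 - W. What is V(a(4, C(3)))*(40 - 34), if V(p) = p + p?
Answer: 24*sqrt(5) ≈ 53.666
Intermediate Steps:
V(p) = 2*p
V(a(4, C(3)))*(40 - 34) = (2*sqrt(4**2 + (1 - 1*3)**2))*(40 - 34) = (2*sqrt(16 + (1 - 3)**2))*6 = (2*sqrt(16 + (-2)**2))*6 = (2*sqrt(16 + 4))*6 = (2*sqrt(20))*6 = (2*(2*sqrt(5)))*6 = (4*sqrt(5))*6 = 24*sqrt(5)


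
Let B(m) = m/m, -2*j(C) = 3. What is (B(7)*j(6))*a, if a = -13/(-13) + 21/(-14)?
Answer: 3/4 ≈ 0.75000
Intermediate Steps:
j(C) = -3/2 (j(C) = -1/2*3 = -3/2)
B(m) = 1
a = -1/2 (a = -13*(-1/13) + 21*(-1/14) = 1 - 3/2 = -1/2 ≈ -0.50000)
(B(7)*j(6))*a = (1*(-3/2))*(-1/2) = -3/2*(-1/2) = 3/4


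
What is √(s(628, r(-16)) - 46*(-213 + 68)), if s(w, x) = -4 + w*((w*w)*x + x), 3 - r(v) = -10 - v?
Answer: 3*I*√82557186 ≈ 27258.0*I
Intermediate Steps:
r(v) = 13 + v (r(v) = 3 - (-10 - v) = 3 + (10 + v) = 13 + v)
s(w, x) = -4 + w*(x + x*w²) (s(w, x) = -4 + w*(w²*x + x) = -4 + w*(x*w² + x) = -4 + w*(x + x*w²))
√(s(628, r(-16)) - 46*(-213 + 68)) = √((-4 + 628*(13 - 16) + (13 - 16)*628³) - 46*(-213 + 68)) = √((-4 + 628*(-3) - 3*247673152) - 46*(-145)) = √((-4 - 1884 - 743019456) + 6670) = √(-743021344 + 6670) = √(-743014674) = 3*I*√82557186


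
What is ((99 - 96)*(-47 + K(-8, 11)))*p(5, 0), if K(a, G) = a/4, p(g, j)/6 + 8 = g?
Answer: 2646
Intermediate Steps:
p(g, j) = -48 + 6*g
K(a, G) = a/4 (K(a, G) = a*(1/4) = a/4)
((99 - 96)*(-47 + K(-8, 11)))*p(5, 0) = ((99 - 96)*(-47 + (1/4)*(-8)))*(-48 + 6*5) = (3*(-47 - 2))*(-48 + 30) = (3*(-49))*(-18) = -147*(-18) = 2646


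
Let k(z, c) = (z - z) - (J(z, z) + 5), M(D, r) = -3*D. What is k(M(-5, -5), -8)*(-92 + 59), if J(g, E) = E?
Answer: 660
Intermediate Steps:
k(z, c) = -5 - z (k(z, c) = (z - z) - (z + 5) = 0 - (5 + z) = 0 + (-5 - z) = -5 - z)
k(M(-5, -5), -8)*(-92 + 59) = (-5 - (-3)*(-5))*(-92 + 59) = (-5 - 1*15)*(-33) = (-5 - 15)*(-33) = -20*(-33) = 660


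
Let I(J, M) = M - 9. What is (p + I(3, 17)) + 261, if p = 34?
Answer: 303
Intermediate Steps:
I(J, M) = -9 + M
(p + I(3, 17)) + 261 = (34 + (-9 + 17)) + 261 = (34 + 8) + 261 = 42 + 261 = 303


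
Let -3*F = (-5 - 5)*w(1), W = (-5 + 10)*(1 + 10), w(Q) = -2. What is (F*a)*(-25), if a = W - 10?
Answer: 7500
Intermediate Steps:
W = 55 (W = 5*11 = 55)
F = -20/3 (F = -(-5 - 5)*(-2)/3 = -(-10)*(-2)/3 = -⅓*20 = -20/3 ≈ -6.6667)
a = 45 (a = 55 - 10 = 45)
(F*a)*(-25) = -20/3*45*(-25) = -300*(-25) = 7500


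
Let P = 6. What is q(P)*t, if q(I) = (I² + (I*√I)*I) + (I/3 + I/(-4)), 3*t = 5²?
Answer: 1825/6 + 300*√6 ≈ 1039.0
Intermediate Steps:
t = 25/3 (t = (⅓)*5² = (⅓)*25 = 25/3 ≈ 8.3333)
q(I) = I² + I^(5/2) + I/12 (q(I) = (I² + I^(3/2)*I) + (I*(⅓) + I*(-¼)) = (I² + I^(5/2)) + (I/3 - I/4) = (I² + I^(5/2)) + I/12 = I² + I^(5/2) + I/12)
q(P)*t = (6² + 6^(5/2) + (1/12)*6)*(25/3) = (36 + 36*√6 + ½)*(25/3) = (73/2 + 36*√6)*(25/3) = 1825/6 + 300*√6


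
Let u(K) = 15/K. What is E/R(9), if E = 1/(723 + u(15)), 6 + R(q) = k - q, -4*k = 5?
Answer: -1/11765 ≈ -8.4998e-5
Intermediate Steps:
k = -5/4 (k = -¼*5 = -5/4 ≈ -1.2500)
R(q) = -29/4 - q (R(q) = -6 + (-5/4 - q) = -29/4 - q)
E = 1/724 (E = 1/(723 + 15/15) = 1/(723 + 15*(1/15)) = 1/(723 + 1) = 1/724 ≈ 0.0013812)
E/R(9) = 1/(724*(-29/4 - 1*9)) = 1/(724*(-29/4 - 9)) = 1/(724*(-65/4)) = (1/724)*(-4/65) = -1/11765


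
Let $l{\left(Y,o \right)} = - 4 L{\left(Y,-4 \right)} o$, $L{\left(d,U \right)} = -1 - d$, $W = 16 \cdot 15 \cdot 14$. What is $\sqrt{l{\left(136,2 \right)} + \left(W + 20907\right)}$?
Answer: $\sqrt{25363} \approx 159.26$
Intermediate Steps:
$W = 3360$ ($W = 240 \cdot 14 = 3360$)
$l{\left(Y,o \right)} = o \left(4 + 4 Y\right)$ ($l{\left(Y,o \right)} = - 4 \left(-1 - Y\right) o = \left(4 + 4 Y\right) o = o \left(4 + 4 Y\right)$)
$\sqrt{l{\left(136,2 \right)} + \left(W + 20907\right)} = \sqrt{4 \cdot 2 \left(1 + 136\right) + \left(3360 + 20907\right)} = \sqrt{4 \cdot 2 \cdot 137 + 24267} = \sqrt{1096 + 24267} = \sqrt{25363}$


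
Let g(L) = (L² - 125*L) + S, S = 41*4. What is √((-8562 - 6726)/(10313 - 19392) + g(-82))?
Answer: √28832530490/1297 ≈ 130.92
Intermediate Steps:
S = 164
g(L) = 164 + L² - 125*L (g(L) = (L² - 125*L) + 164 = 164 + L² - 125*L)
√((-8562 - 6726)/(10313 - 19392) + g(-82)) = √((-8562 - 6726)/(10313 - 19392) + (164 + (-82)² - 125*(-82))) = √(-15288/(-9079) + (164 + 6724 + 10250)) = √(-15288*(-1/9079) + 17138) = √(2184/1297 + 17138) = √(22230170/1297) = √28832530490/1297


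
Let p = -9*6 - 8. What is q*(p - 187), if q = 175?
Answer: -43575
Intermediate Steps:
p = -62 (p = -54 - 8 = -62)
q*(p - 187) = 175*(-62 - 187) = 175*(-249) = -43575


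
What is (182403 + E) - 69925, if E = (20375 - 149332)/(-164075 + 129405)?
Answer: 3899741217/34670 ≈ 1.1248e+5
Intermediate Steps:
E = 128957/34670 (E = -128957/(-34670) = -128957*(-1/34670) = 128957/34670 ≈ 3.7196)
(182403 + E) - 69925 = (182403 + 128957/34670) - 69925 = 6324040967/34670 - 69925 = 3899741217/34670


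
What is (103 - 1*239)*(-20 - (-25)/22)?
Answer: 28220/11 ≈ 2565.5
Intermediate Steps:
(103 - 1*239)*(-20 - (-25)/22) = (103 - 239)*(-20 - (-25)/22) = -136*(-20 - 1*(-25/22)) = -136*(-20 + 25/22) = -136*(-415/22) = 28220/11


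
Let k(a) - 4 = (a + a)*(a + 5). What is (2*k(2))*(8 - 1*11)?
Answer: -192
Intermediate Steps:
k(a) = 4 + 2*a*(5 + a) (k(a) = 4 + (a + a)*(a + 5) = 4 + (2*a)*(5 + a) = 4 + 2*a*(5 + a))
(2*k(2))*(8 - 1*11) = (2*(4 + 2*2**2 + 10*2))*(8 - 1*11) = (2*(4 + 2*4 + 20))*(8 - 11) = (2*(4 + 8 + 20))*(-3) = (2*32)*(-3) = 64*(-3) = -192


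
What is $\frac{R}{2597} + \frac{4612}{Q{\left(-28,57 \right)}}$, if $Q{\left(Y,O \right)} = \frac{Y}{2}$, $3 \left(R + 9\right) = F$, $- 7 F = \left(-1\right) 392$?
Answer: $- \frac{2566549}{7791} \approx -329.42$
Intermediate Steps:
$F = 56$ ($F = - \frac{\left(-1\right) 392}{7} = \left(- \frac{1}{7}\right) \left(-392\right) = 56$)
$R = \frac{29}{3}$ ($R = -9 + \frac{1}{3} \cdot 56 = -9 + \frac{56}{3} = \frac{29}{3} \approx 9.6667$)
$Q{\left(Y,O \right)} = \frac{Y}{2}$ ($Q{\left(Y,O \right)} = Y \frac{1}{2} = \frac{Y}{2}$)
$\frac{R}{2597} + \frac{4612}{Q{\left(-28,57 \right)}} = \frac{29}{3 \cdot 2597} + \frac{4612}{\frac{1}{2} \left(-28\right)} = \frac{29}{3} \cdot \frac{1}{2597} + \frac{4612}{-14} = \frac{29}{7791} + 4612 \left(- \frac{1}{14}\right) = \frac{29}{7791} - \frac{2306}{7} = - \frac{2566549}{7791}$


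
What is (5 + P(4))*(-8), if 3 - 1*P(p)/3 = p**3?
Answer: 1424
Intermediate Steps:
P(p) = 9 - 3*p**3
(5 + P(4))*(-8) = (5 + (9 - 3*4**3))*(-8) = (5 + (9 - 3*64))*(-8) = (5 + (9 - 192))*(-8) = (5 - 183)*(-8) = -178*(-8) = 1424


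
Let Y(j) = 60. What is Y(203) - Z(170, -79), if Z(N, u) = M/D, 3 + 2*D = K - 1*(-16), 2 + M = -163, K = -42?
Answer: 1410/29 ≈ 48.621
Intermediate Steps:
M = -165 (M = -2 - 163 = -165)
D = -29/2 (D = -3/2 + (-42 - 1*(-16))/2 = -3/2 + (-42 + 16)/2 = -3/2 + (½)*(-26) = -3/2 - 13 = -29/2 ≈ -14.500)
Z(N, u) = 330/29 (Z(N, u) = -165/(-29/2) = -165*(-2/29) = 330/29)
Y(203) - Z(170, -79) = 60 - 1*330/29 = 60 - 330/29 = 1410/29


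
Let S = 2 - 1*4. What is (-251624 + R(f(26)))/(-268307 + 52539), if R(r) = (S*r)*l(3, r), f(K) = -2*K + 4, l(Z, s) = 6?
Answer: 4483/3853 ≈ 1.1635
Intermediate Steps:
S = -2 (S = 2 - 4 = -2)
f(K) = 4 - 2*K
R(r) = -12*r (R(r) = -2*r*6 = -12*r)
(-251624 + R(f(26)))/(-268307 + 52539) = (-251624 - 12*(4 - 2*26))/(-268307 + 52539) = (-251624 - 12*(4 - 52))/(-215768) = (-251624 - 12*(-48))*(-1/215768) = (-251624 + 576)*(-1/215768) = -251048*(-1/215768) = 4483/3853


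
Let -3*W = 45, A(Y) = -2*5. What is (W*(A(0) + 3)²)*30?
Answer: -22050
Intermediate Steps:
A(Y) = -10
W = -15 (W = -⅓*45 = -15)
(W*(A(0) + 3)²)*30 = -15*(-10 + 3)²*30 = -15*(-7)²*30 = -15*49*30 = -735*30 = -22050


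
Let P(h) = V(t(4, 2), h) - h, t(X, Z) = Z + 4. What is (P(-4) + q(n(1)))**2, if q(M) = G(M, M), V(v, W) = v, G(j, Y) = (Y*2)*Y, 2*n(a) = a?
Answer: 441/4 ≈ 110.25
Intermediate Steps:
n(a) = a/2
t(X, Z) = 4 + Z
G(j, Y) = 2*Y**2 (G(j, Y) = (2*Y)*Y = 2*Y**2)
P(h) = 6 - h (P(h) = (4 + 2) - h = 6 - h)
q(M) = 2*M**2
(P(-4) + q(n(1)))**2 = ((6 - 1*(-4)) + 2*((1/2)*1)**2)**2 = ((6 + 4) + 2*(1/2)**2)**2 = (10 + 2*(1/4))**2 = (10 + 1/2)**2 = (21/2)**2 = 441/4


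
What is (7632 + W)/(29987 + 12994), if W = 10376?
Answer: 18008/42981 ≈ 0.41898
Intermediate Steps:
(7632 + W)/(29987 + 12994) = (7632 + 10376)/(29987 + 12994) = 18008/42981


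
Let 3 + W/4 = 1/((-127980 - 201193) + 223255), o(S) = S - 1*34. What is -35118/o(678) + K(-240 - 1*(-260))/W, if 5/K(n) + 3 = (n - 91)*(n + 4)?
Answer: -317469855494/5821843559 ≈ -54.531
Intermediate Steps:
K(n) = 5/(-3 + (-91 + n)*(4 + n)) (K(n) = 5/(-3 + (n - 91)*(n + 4)) = 5/(-3 + (-91 + n)*(4 + n)))
o(S) = -34 + S (o(S) = S - 34 = -34 + S)
W = -635510/52959 (W = -12 + 4/((-127980 - 201193) + 223255) = -12 + 4/(-329173 + 223255) = -12 + 4/(-105918) = -12 + 4*(-1/105918) = -12 - 2/52959 = -635510/52959 ≈ -12.000)
-35118/o(678) + K(-240 - 1*(-260))/W = -35118/(-34 + 678) + (5/(-367 + (-240 - 1*(-260))**2 - 87*(-240 - 1*(-260))))/(-635510/52959) = -35118/644 + (5/(-367 + (-240 + 260)**2 - 87*(-240 + 260)))*(-52959/635510) = -35118*1/644 + (5/(-367 + 20**2 - 87*20))*(-52959/635510) = -17559/322 + (5/(-367 + 400 - 1740))*(-52959/635510) = -17559/322 + (5/(-1707))*(-52959/635510) = -17559/322 + (5*(-1/1707))*(-52959/635510) = -17559/322 - 5/1707*(-52959/635510) = -17559/322 + 17653/72321038 = -317469855494/5821843559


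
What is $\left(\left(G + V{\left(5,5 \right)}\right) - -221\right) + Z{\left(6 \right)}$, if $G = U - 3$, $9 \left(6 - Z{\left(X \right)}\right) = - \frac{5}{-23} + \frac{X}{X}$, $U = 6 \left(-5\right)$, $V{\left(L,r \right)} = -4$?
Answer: $\frac{39302}{207} \approx 189.86$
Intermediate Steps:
$U = -30$
$Z{\left(X \right)} = \frac{1214}{207}$ ($Z{\left(X \right)} = 6 - \frac{- \frac{5}{-23} + \frac{X}{X}}{9} = 6 - \frac{\left(-5\right) \left(- \frac{1}{23}\right) + 1}{9} = 6 - \frac{\frac{5}{23} + 1}{9} = 6 - \frac{28}{207} = \frac{1214}{207}$)
$G = -33$ ($G = -30 - 3 = -33$)
$\left(\left(G + V{\left(5,5 \right)}\right) - -221\right) + Z{\left(6 \right)} = \left(\left(-33 - 4\right) - -221\right) + \frac{1214}{207} = \left(-37 + 221\right) + \frac{1214}{207} = 184 + \frac{1214}{207} = \frac{39302}{207}$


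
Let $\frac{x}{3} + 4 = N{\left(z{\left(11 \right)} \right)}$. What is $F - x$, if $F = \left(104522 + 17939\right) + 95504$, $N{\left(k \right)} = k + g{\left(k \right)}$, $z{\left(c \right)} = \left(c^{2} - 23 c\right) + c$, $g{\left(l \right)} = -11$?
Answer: $218373$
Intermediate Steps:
$z{\left(c \right)} = c^{2} - 22 c$
$N{\left(k \right)} = -11 + k$ ($N{\left(k \right)} = k - 11 = -11 + k$)
$F = 217965$ ($F = 122461 + 95504 = 217965$)
$x = -408$ ($x = -12 + 3 \left(-11 + 11 \left(-22 + 11\right)\right) = -12 + 3 \left(-11 + 11 \left(-11\right)\right) = -12 + 3 \left(-11 - 121\right) = -12 + 3 \left(-132\right) = -12 - 396 = -408$)
$F - x = 217965 - -408 = 217965 + 408 = 218373$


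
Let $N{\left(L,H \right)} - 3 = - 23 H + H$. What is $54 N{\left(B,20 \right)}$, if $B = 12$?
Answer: $-23598$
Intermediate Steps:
$N{\left(L,H \right)} = 3 - 22 H$ ($N{\left(L,H \right)} = 3 + \left(- 23 H + H\right) = 3 - 22 H$)
$54 N{\left(B,20 \right)} = 54 \left(3 - 440\right) = 54 \left(-437\right) = -23598$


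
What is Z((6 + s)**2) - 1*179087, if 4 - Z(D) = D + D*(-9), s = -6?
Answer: -179083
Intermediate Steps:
Z(D) = 4 + 8*D (Z(D) = 4 - (D + D*(-9)) = 4 - (D - 9*D) = 4 - (-8)*D = 4 + 8*D)
Z((6 + s)**2) - 1*179087 = (4 + 8*(6 - 6)**2) - 1*179087 = (4 + 8*0**2) - 179087 = (4 + 8*0) - 179087 = (4 + 0) - 179087 = 4 - 179087 = -179083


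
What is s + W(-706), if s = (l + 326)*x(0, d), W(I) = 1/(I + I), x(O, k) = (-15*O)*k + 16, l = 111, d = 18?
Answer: 9872703/1412 ≈ 6992.0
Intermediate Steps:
x(O, k) = 16 - 15*O*k (x(O, k) = -15*O*k + 16 = 16 - 15*O*k)
W(I) = 1/(2*I)
s = 6992 (s = (111 + 326)*(16 - 15*0*18) = 437*(16 + 0) = 437*16 = 6992)
s + W(-706) = 6992 + (½)/(-706) = 6992 + (½)*(-1/706) = 6992 - 1/1412 = 9872703/1412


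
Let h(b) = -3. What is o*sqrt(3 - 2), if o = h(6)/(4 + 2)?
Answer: -1/2 ≈ -0.50000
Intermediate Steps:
o = -1/2 (o = -3/(4 + 2) = -3/6 = -3*1/6 = -1/2 ≈ -0.50000)
o*sqrt(3 - 2) = -sqrt(3 - 2)/2 = -sqrt(1)/2 = -1/2*1 = -1/2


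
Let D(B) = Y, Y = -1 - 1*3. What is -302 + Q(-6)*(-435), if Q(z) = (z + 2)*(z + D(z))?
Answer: -17702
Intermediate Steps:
Y = -4 (Y = -1 - 3 = -4)
D(B) = -4
Q(z) = (-4 + z)*(2 + z) (Q(z) = (z + 2)*(z - 4) = (2 + z)*(-4 + z) = (-4 + z)*(2 + z))
-302 + Q(-6)*(-435) = -302 + (-8 + (-6)² - 2*(-6))*(-435) = -302 + (-8 + 36 + 12)*(-435) = -302 + 40*(-435) = -302 - 17400 = -17702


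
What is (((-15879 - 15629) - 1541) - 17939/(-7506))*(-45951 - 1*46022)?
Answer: 22813705367915/7506 ≈ 3.0394e+9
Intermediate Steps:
(((-15879 - 15629) - 1541) - 17939/(-7506))*(-45951 - 1*46022) = ((-31508 - 1541) - 17939*(-1/7506))*(-45951 - 46022) = (-33049 + 17939/7506)*(-91973) = -248047855/7506*(-91973) = 22813705367915/7506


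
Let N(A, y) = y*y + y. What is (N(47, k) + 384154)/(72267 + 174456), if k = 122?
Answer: 399160/246723 ≈ 1.6178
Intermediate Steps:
N(A, y) = y + y² (N(A, y) = y² + y = y + y²)
(N(47, k) + 384154)/(72267 + 174456) = (122*(1 + 122) + 384154)/(72267 + 174456) = (122*123 + 384154)/246723 = (15006 + 384154)*(1/246723) = 399160*(1/246723) = 399160/246723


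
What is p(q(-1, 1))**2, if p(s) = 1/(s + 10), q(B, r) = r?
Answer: 1/121 ≈ 0.0082645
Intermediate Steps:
p(s) = 1/(10 + s)
p(q(-1, 1))**2 = (1/(10 + 1))**2 = (1/11)**2 = 1/121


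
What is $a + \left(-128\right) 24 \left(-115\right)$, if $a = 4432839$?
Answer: $4786119$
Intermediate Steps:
$a + \left(-128\right) 24 \left(-115\right) = 4432839 + \left(-128\right) 24 \left(-115\right) = 4432839 - -353280 = 4432839 + 353280 = 4786119$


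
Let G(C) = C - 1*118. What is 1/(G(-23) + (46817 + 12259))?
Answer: 1/58935 ≈ 1.6968e-5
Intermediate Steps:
G(C) = -118 + C (G(C) = C - 118 = -118 + C)
1/(G(-23) + (46817 + 12259)) = 1/((-118 - 23) + (46817 + 12259)) = 1/(-141 + 59076) = 1/58935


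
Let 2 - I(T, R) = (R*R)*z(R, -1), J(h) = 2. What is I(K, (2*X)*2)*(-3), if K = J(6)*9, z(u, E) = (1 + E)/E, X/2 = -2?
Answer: -6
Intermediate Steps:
X = -4 (X = 2*(-2) = -4)
z(u, E) = (1 + E)/E
K = 18 (K = 2*9 = 18)
I(T, R) = 2 (I(T, R) = 2 - R*R*(1 - 1)/(-1) = 2 - R**2*(-1*0) = 2 - R**2*0 = 2 - 1*0 = 2 + 0 = 2)
I(K, (2*X)*2)*(-3) = 2*(-3) = -6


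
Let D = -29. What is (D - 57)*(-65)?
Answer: 5590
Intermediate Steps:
(D - 57)*(-65) = (-29 - 57)*(-65) = -86*(-65) = 5590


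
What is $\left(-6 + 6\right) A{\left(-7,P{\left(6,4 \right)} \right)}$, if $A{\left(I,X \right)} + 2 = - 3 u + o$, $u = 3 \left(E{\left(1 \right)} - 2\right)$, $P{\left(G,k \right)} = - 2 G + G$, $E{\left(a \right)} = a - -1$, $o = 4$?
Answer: $0$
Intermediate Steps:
$E{\left(a \right)} = 1 + a$ ($E{\left(a \right)} = a + 1 = 1 + a$)
$P{\left(G,k \right)} = - G$
$u = 0$ ($u = 3 \left(\left(1 + 1\right) - 2\right) = 3 \left(2 - 2\right) = 3 \cdot 0 = 0$)
$A{\left(I,X \right)} = 2$ ($A{\left(I,X \right)} = -2 + \left(\left(-3\right) 0 + 4\right) = -2 + \left(0 + 4\right) = -2 + 4 = 2$)
$\left(-6 + 6\right) A{\left(-7,P{\left(6,4 \right)} \right)} = \left(-6 + 6\right) 2 = 0 \cdot 2 = 0$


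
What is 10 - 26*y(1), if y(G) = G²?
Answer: -16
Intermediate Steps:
10 - 26*y(1) = 10 - 26*1² = 10 - 26*1 = 10 - 26 = -16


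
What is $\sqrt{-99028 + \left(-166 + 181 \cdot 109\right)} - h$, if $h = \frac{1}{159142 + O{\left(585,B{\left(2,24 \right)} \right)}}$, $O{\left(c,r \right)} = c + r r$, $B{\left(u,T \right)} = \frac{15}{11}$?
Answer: $- \frac{121}{19327192} + i \sqrt{79465} \approx -6.2606 \cdot 10^{-6} + 281.9 i$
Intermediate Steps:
$B{\left(u,T \right)} = \frac{15}{11}$ ($B{\left(u,T \right)} = 15 \cdot \frac{1}{11} = \frac{15}{11}$)
$O{\left(c,r \right)} = c + r^{2}$
$h = \frac{121}{19327192}$ ($h = \frac{1}{159142 + \left(585 + \left(\frac{15}{11}\right)^{2}\right)} = \frac{1}{159142 + \left(585 + \frac{225}{121}\right)} = \frac{1}{159142 + \frac{71010}{121}} = \frac{1}{\frac{19327192}{121}} = \frac{121}{19327192} \approx 6.2606 \cdot 10^{-6}$)
$\sqrt{-99028 + \left(-166 + 181 \cdot 109\right)} - h = \sqrt{-99028 + \left(-166 + 181 \cdot 109\right)} - \frac{121}{19327192} = \sqrt{-99028 + \left(-166 + 19729\right)} - \frac{121}{19327192} = \sqrt{-99028 + 19563} - \frac{121}{19327192} = \sqrt{-79465} - \frac{121}{19327192} = i \sqrt{79465} - \frac{121}{19327192} = - \frac{121}{19327192} + i \sqrt{79465}$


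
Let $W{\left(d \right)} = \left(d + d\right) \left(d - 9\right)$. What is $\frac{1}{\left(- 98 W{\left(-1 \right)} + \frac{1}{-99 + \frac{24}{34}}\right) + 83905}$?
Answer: $\frac{1671}{136930078} \approx 1.2203 \cdot 10^{-5}$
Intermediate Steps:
$W{\left(d \right)} = 2 d \left(-9 + d\right)$
$\frac{1}{\left(- 98 W{\left(-1 \right)} + \frac{1}{-99 + \frac{24}{34}}\right) + 83905} = \frac{1}{\left(- 98 \cdot 2 \left(-1\right) \left(-9 - 1\right) + \frac{1}{-99 + \frac{24}{34}}\right) + 83905} = \frac{1}{\left(- 98 \cdot 2 \left(-1\right) \left(-10\right) + \frac{1}{-99 + 24 \cdot \frac{1}{34}}\right) + 83905} = \frac{1}{\left(\left(-98\right) 20 + \frac{1}{-99 + \frac{12}{17}}\right) + 83905} = \frac{1}{\left(-1960 + \frac{1}{- \frac{1671}{17}}\right) + 83905} = \frac{1}{\left(-1960 - \frac{17}{1671}\right) + 83905} = \frac{1}{- \frac{3275177}{1671} + 83905} = \frac{1}{\frac{136930078}{1671}} = \frac{1671}{136930078}$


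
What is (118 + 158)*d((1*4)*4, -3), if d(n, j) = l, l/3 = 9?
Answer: 7452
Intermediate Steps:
l = 27 (l = 3*9 = 27)
d(n, j) = 27
(118 + 158)*d((1*4)*4, -3) = (118 + 158)*27 = 276*27 = 7452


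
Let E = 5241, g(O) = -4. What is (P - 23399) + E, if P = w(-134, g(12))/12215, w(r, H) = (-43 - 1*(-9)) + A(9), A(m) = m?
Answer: -44359999/2443 ≈ -18158.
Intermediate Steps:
w(r, H) = -25 (w(r, H) = (-43 - 1*(-9)) + 9 = (-43 + 9) + 9 = -34 + 9 = -25)
P = -5/2443 (P = -25/12215 = -25*1/12215 = -5/2443 ≈ -0.0020467)
(P - 23399) + E = (-5/2443 - 23399) + 5241 = -57163762/2443 + 5241 = -44359999/2443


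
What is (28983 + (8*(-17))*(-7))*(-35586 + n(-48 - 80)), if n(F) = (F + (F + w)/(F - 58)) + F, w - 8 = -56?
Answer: -99779880830/93 ≈ -1.0729e+9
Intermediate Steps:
w = -48 (w = 8 - 56 = -48)
n(F) = 2*F + (-48 + F)/(-58 + F) (n(F) = (F + (F - 48)/(F - 58)) + F = (F + (-48 + F)/(-58 + F)) + F = 2*F + (-48 + F)/(-58 + F))
(28983 + (8*(-17))*(-7))*(-35586 + n(-48 - 80)) = (28983 + (8*(-17))*(-7))*(-35586 + (-48 - 115*(-48 - 80) + 2*(-48 - 80)²)/(-58 + (-48 - 80))) = (28983 - 136*(-7))*(-35586 + (-48 - 115*(-128) + 2*(-128)²)/(-58 - 128)) = (28983 + 952)*(-35586 + (-48 + 14720 + 2*16384)/(-186)) = 29935*(-35586 - (-48 + 14720 + 32768)/186) = 29935*(-35586 - 1/186*47440) = 29935*(-35586 - 23720/93) = 29935*(-3333218/93) = -99779880830/93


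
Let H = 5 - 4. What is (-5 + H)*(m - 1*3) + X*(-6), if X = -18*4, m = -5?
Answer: 464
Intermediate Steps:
H = 1
X = -72
(-5 + H)*(m - 1*3) + X*(-6) = (-5 + 1)*(-5 - 1*3) - 72*(-6) = -4*(-5 - 3) + 432 = -4*(-8) + 432 = 32 + 432 = 464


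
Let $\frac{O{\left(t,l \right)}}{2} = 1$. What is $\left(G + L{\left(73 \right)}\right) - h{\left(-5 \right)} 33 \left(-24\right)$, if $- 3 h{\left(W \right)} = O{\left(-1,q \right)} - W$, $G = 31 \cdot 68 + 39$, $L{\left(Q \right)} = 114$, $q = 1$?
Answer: $413$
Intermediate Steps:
$O{\left(t,l \right)} = 2$ ($O{\left(t,l \right)} = 2 \cdot 1 = 2$)
$G = 2147$ ($G = 2108 + 39 = 2147$)
$h{\left(W \right)} = - \frac{2}{3} + \frac{W}{3}$ ($h{\left(W \right)} = - \frac{2 - W}{3} = - \frac{2}{3} + \frac{W}{3}$)
$\left(G + L{\left(73 \right)}\right) - h{\left(-5 \right)} 33 \left(-24\right) = \left(2147 + 114\right) - \left(- \frac{2}{3} + \frac{1}{3} \left(-5\right)\right) 33 \left(-24\right) = 2261 - \left(- \frac{2}{3} - \frac{5}{3}\right) 33 \left(-24\right) = 2261 - \left(- \frac{7}{3}\right) 33 \left(-24\right) = 2261 - \left(-77\right) \left(-24\right) = 2261 - 1848 = 413$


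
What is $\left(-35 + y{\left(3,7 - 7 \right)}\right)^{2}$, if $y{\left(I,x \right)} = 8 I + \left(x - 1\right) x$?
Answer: $121$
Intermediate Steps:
$y{\left(I,x \right)} = 8 I + x \left(-1 + x\right)$ ($y{\left(I,x \right)} = 8 I + \left(-1 + x\right) x = 8 I + x \left(-1 + x\right)$)
$\left(-35 + y{\left(3,7 - 7 \right)}\right)^{2} = \left(-35 + \left(\left(7 - 7\right)^{2} - \left(7 - 7\right) + 8 \cdot 3\right)\right)^{2} = \left(-35 + \left(\left(7 - 7\right)^{2} - \left(7 - 7\right) + 24\right)\right)^{2} = \left(-35 + \left(0^{2} - 0 + 24\right)\right)^{2} = \left(-35 + \left(0 + 0 + 24\right)\right)^{2} = \left(-35 + 24\right)^{2} = \left(-11\right)^{2} = 121$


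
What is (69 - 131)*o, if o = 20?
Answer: -1240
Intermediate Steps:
(69 - 131)*o = (69 - 131)*20 = -62*20 = -1240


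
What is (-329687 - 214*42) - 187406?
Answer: -526081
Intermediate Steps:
(-329687 - 214*42) - 187406 = (-329687 - 8988) - 187406 = -338675 - 187406 = -526081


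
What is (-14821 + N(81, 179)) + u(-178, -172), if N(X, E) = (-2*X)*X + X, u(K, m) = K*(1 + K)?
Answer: 3644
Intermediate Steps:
N(X, E) = X - 2*X² (N(X, E) = -2*X² + X = X - 2*X²)
(-14821 + N(81, 179)) + u(-178, -172) = (-14821 + 81*(1 - 2*81)) - 178*(1 - 178) = (-14821 + 81*(1 - 162)) - 178*(-177) = (-14821 + 81*(-161)) + 31506 = (-14821 - 13041) + 31506 = -27862 + 31506 = 3644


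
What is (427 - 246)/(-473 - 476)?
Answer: -181/949 ≈ -0.19073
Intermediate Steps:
(427 - 246)/(-473 - 476) = 181/(-949) = 181*(-1/949) = -181/949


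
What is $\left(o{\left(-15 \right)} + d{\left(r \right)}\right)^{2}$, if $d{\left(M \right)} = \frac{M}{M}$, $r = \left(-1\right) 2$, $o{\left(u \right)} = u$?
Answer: $196$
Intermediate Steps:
$r = -2$
$d{\left(M \right)} = 1$
$\left(o{\left(-15 \right)} + d{\left(r \right)}\right)^{2} = \left(-15 + 1\right)^{2} = \left(-14\right)^{2} = 196$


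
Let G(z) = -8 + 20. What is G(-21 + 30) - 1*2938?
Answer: -2926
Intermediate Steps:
G(z) = 12
G(-21 + 30) - 1*2938 = 12 - 1*2938 = 12 - 2938 = -2926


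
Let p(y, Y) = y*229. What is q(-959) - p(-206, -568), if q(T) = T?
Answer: 46215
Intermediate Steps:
p(y, Y) = 229*y
q(-959) - p(-206, -568) = -959 - 229*(-206) = -959 - 1*(-47174) = -959 + 47174 = 46215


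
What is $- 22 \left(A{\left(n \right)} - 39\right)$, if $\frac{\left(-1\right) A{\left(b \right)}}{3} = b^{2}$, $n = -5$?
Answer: $2508$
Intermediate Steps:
$A{\left(b \right)} = - 3 b^{2}$
$- 22 \left(A{\left(n \right)} - 39\right) = - 22 \left(- 3 \left(-5\right)^{2} - 39\right) = - 22 \left(\left(-3\right) 25 - 39\right) = - 22 \left(-75 - 39\right) = \left(-22\right) \left(-114\right) = 2508$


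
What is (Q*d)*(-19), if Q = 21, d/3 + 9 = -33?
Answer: 50274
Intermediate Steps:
d = -126 (d = -27 + 3*(-33) = -27 - 99 = -126)
(Q*d)*(-19) = (21*(-126))*(-19) = -2646*(-19) = 50274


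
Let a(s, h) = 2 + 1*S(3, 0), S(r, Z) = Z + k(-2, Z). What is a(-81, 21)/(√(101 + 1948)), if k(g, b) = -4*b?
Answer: 2*√2049/2049 ≈ 0.044183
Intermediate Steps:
S(r, Z) = -3*Z (S(r, Z) = Z - 4*Z = -3*Z)
a(s, h) = 2 (a(s, h) = 2 + 1*(-3*0) = 2 + 1*0 = 2 + 0 = 2)
a(-81, 21)/(√(101 + 1948)) = 2/(√(101 + 1948)) = 2/(√2049) = 2*(√2049/2049) = 2*√2049/2049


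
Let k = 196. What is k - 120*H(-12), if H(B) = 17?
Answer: -1844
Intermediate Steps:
k - 120*H(-12) = 196 - 120*17 = 196 - 2040 = -1844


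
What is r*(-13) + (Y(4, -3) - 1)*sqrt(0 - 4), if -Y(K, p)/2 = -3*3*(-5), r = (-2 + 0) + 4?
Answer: -26 - 182*I ≈ -26.0 - 182.0*I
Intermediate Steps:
r = 2 (r = -2 + 4 = 2)
Y(K, p) = -90 (Y(K, p) = -2*(-3*3)*(-5) = -(-18)*(-5) = -2*45 = -90)
r*(-13) + (Y(4, -3) - 1)*sqrt(0 - 4) = 2*(-13) + (-90 - 1)*sqrt(0 - 4) = -26 - 182*I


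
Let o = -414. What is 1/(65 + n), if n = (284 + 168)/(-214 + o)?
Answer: 157/10092 ≈ 0.015557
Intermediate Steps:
n = -113/157 (n = (284 + 168)/(-214 - 414) = 452/(-628) = 452*(-1/628) = -113/157 ≈ -0.71975)
1/(65 + n) = 1/(65 - 113/157) = 1/(10092/157) = 157/10092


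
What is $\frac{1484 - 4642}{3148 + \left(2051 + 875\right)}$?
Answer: $- \frac{1579}{3037} \approx -0.51992$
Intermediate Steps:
$\frac{1484 - 4642}{3148 + \left(2051 + 875\right)} = - \frac{3158}{3148 + 2926} = - \frac{3158}{6074} = \left(-3158\right) \frac{1}{6074} = - \frac{1579}{3037}$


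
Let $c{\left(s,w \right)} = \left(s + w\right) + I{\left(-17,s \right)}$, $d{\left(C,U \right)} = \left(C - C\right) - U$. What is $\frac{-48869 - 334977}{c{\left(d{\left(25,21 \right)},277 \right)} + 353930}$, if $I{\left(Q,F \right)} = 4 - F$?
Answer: $- \frac{383846}{354211} \approx -1.0837$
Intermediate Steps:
$d{\left(C,U \right)} = - U$ ($d{\left(C,U \right)} = 0 - U = - U$)
$c{\left(s,w \right)} = 4 + w$ ($c{\left(s,w \right)} = \left(s + w\right) - \left(-4 + s\right) = 4 + w$)
$\frac{-48869 - 334977}{c{\left(d{\left(25,21 \right)},277 \right)} + 353930} = \frac{-48869 - 334977}{\left(4 + 277\right) + 353930} = - \frac{383846}{281 + 353930} = - \frac{383846}{354211}$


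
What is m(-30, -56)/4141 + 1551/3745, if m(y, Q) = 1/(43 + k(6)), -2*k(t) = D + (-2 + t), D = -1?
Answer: 533090843/1287167735 ≈ 0.41416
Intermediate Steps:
k(t) = 3/2 - t/2 (k(t) = -(-1 + (-2 + t))/2 = -(-3 + t)/2 = 3/2 - t/2)
m(y, Q) = 2/83 (m(y, Q) = 1/(43 + (3/2 - ½*6)) = 1/(43 + (3/2 - 3)) = 1/(43 - 3/2) = 1/(83/2) = 2/83)
m(-30, -56)/4141 + 1551/3745 = (2/83)/4141 + 1551/3745 = (2/83)*(1/4141) + 1551*(1/3745) = 2/343703 + 1551/3745 = 533090843/1287167735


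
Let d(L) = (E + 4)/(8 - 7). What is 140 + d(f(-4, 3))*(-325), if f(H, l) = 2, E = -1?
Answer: -835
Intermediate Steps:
d(L) = 3 (d(L) = (-1 + 4)/(8 - 7) = 3/1 = 3*1 = 3)
140 + d(f(-4, 3))*(-325) = 140 + 3*(-325) = 140 - 975 = -835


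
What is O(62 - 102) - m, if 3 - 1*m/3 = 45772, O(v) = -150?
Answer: 137157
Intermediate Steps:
m = -137307 (m = 9 - 3*45772 = 9 - 137316 = -137307)
O(62 - 102) - m = -150 - 1*(-137307) = -150 + 137307 = 137157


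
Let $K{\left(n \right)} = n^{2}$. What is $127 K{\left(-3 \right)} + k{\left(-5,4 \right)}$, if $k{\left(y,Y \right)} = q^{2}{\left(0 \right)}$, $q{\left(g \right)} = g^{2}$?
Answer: $1143$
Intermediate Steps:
$k{\left(y,Y \right)} = 0$ ($k{\left(y,Y \right)} = \left(0^{2}\right)^{2} = 0^{2} = 0$)
$127 K{\left(-3 \right)} + k{\left(-5,4 \right)} = 127 \left(-3\right)^{2} + 0 = 127 \cdot 9 + 0 = 1143 + 0 = 1143$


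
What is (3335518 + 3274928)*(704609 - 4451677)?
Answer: -24769790672328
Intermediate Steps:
(3335518 + 3274928)*(704609 - 4451677) = 6610446*(-3747068) = -24769790672328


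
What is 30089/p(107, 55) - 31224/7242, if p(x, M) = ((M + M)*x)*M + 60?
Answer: -3332804217/781423870 ≈ -4.2650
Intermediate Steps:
p(x, M) = 60 + 2*x*M**2 (p(x, M) = ((2*M)*x)*M + 60 = (2*M*x)*M + 60 = 2*x*M**2 + 60 = 60 + 2*x*M**2)
30089/p(107, 55) - 31224/7242 = 30089/(60 + 2*107*55**2) - 31224/7242 = 30089/(60 + 2*107*3025) - 31224*1/7242 = 30089/(60 + 647350) - 5204/1207 = 30089/647410 - 5204/1207 = -3332804217/781423870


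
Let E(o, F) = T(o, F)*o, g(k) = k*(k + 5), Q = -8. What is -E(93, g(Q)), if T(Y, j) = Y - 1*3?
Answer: -8370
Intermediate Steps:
g(k) = k*(5 + k)
T(Y, j) = -3 + Y (T(Y, j) = Y - 3 = -3 + Y)
E(o, F) = o*(-3 + o) (E(o, F) = (-3 + o)*o = o*(-3 + o))
-E(93, g(Q)) = -93*(-3 + 93) = -93*90 = -1*8370 = -8370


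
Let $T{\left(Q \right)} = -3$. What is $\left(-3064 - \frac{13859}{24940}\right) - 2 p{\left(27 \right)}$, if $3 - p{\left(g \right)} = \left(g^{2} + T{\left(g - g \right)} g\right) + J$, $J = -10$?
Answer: $- \frac{44756219}{24940} \approx -1794.6$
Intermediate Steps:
$p{\left(g \right)} = 13 - g^{2} + 3 g$ ($p{\left(g \right)} = 3 - \left(\left(g^{2} - 3 g\right) - 10\right) = 3 - \left(-10 + g^{2} - 3 g\right) = 3 + \left(10 - g^{2} + 3 g\right) = 13 - g^{2} + 3 g$)
$\left(-3064 - \frac{13859}{24940}\right) - 2 p{\left(27 \right)} = \left(-3064 - \frac{13859}{24940}\right) - 2 \left(13 - 27^{2} + 3 \cdot 27\right) = \left(-3064 - \frac{13859}{24940}\right) - 2 \left(13 - 729 + 81\right) = - \frac{76430019}{24940} - -1270 = - \frac{76430019}{24940} + 1270 = - \frac{44756219}{24940}$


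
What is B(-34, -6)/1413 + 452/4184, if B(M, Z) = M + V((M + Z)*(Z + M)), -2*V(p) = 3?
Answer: 61268/738999 ≈ 0.082907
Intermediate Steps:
V(p) = -3/2 (V(p) = -½*3 = -3/2)
B(M, Z) = -3/2 + M (B(M, Z) = M - 3/2 = -3/2 + M)
B(-34, -6)/1413 + 452/4184 = (-3/2 - 34)/1413 + 452/4184 = -71/2*1/1413 + 452*(1/4184) = -71/2826 + 113/1046 = 61268/738999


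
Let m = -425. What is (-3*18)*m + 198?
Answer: 23148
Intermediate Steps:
(-3*18)*m + 198 = -3*18*(-425) + 198 = -54*(-425) + 198 = 22950 + 198 = 23148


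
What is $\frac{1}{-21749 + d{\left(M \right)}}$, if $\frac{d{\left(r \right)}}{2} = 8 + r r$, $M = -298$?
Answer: $\frac{1}{155875} \approx 6.4154 \cdot 10^{-6}$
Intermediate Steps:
$d{\left(r \right)} = 16 + 2 r^{2}$ ($d{\left(r \right)} = 2 \left(8 + r r\right) = 2 \left(8 + r^{2}\right) = 16 + 2 r^{2}$)
$\frac{1}{-21749 + d{\left(M \right)}} = \frac{1}{-21749 + \left(16 + 2 \left(-298\right)^{2}\right)} = \frac{1}{-21749 + \left(16 + 2 \cdot 88804\right)} = \frac{1}{-21749 + \left(16 + 177608\right)} = \frac{1}{-21749 + 177624} = \frac{1}{155875}$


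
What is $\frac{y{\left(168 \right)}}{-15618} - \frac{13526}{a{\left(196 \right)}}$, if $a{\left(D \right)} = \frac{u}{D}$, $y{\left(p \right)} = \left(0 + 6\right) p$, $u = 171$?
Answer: $- \frac{363201664}{23427} \approx -15504.0$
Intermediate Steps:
$y{\left(p \right)} = 6 p$
$a{\left(D \right)} = \frac{171}{D}$
$\frac{y{\left(168 \right)}}{-15618} - \frac{13526}{a{\left(196 \right)}} = \frac{6 \cdot 168}{-15618} - \frac{13526}{171 \cdot \frac{1}{196}} = 1008 \left(- \frac{1}{15618}\right) - \frac{13526}{171 \cdot \frac{1}{196}} = - \frac{168}{2603} - \frac{13526}{\frac{171}{196}} = - \frac{168}{2603} - \frac{2651096}{171} = - \frac{363201664}{23427}$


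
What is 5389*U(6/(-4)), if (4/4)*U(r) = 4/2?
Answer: 10778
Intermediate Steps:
U(r) = 2 (U(r) = 4/2 = 4*(½) = 2)
5389*U(6/(-4)) = 5389*2 = 10778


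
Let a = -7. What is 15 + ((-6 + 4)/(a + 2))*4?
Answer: 83/5 ≈ 16.600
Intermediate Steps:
15 + ((-6 + 4)/(a + 2))*4 = 15 + ((-6 + 4)/(-7 + 2))*4 = 15 - 2/(-5)*4 = 15 - 2*(-⅕)*4 = 15 + (⅖)*4 = 15 + 8/5 = 83/5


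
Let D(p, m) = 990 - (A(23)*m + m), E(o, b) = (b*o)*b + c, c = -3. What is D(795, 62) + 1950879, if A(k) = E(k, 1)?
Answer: 1950567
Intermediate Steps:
E(o, b) = -3 + o*b**2 (E(o, b) = (b*o)*b - 3 = o*b**2 - 3 = -3 + o*b**2)
A(k) = -3 + k (A(k) = -3 + k*1**2 = -3 + k*1 = -3 + k)
D(p, m) = 990 - 21*m (D(p, m) = 990 - ((-3 + 23)*m + m) = 990 - (20*m + m) = 990 - 21*m)
D(795, 62) + 1950879 = (990 - 21*62) + 1950879 = (990 - 1302) + 1950879 = -312 + 1950879 = 1950567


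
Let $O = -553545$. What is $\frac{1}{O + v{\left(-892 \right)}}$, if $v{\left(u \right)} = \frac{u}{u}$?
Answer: $- \frac{1}{553544} \approx -1.8065 \cdot 10^{-6}$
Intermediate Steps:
$v{\left(u \right)} = 1$
$\frac{1}{O + v{\left(-892 \right)}} = \frac{1}{-553545 + 1} = \frac{1}{-553544} = - \frac{1}{553544}$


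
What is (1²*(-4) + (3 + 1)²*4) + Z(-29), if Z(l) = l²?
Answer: 901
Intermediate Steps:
(1²*(-4) + (3 + 1)²*4) + Z(-29) = (1²*(-4) + (3 + 1)²*4) + (-29)² = (1*(-4) + 4²*4) + 841 = (-4 + 16*4) + 841 = (-4 + 64) + 841 = 60 + 841 = 901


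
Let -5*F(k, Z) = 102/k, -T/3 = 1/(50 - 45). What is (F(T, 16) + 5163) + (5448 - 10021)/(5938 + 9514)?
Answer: 80299471/15452 ≈ 5196.7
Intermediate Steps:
T = -⅗ (T = -3/(50 - 45) = -3/5 = -3*⅕ = -⅗ ≈ -0.60000)
F(k, Z) = -102/(5*k)
(F(T, 16) + 5163) + (5448 - 10021)/(5938 + 9514) = (-102/(5*(-⅗)) + 5163) + (5448 - 10021)/(5938 + 9514) = (-102/5*(-5/3) + 5163) - 4573/15452 = (34 + 5163) - 4573*1/15452 = 5197 - 4573/15452 = 80299471/15452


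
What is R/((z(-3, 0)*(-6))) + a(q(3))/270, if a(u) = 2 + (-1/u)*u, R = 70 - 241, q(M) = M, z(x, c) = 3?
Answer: 1283/135 ≈ 9.5037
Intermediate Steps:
R = -171
a(u) = 1 (a(u) = 2 - 1 = 1)
R/((z(-3, 0)*(-6))) + a(q(3))/270 = -171/(3*(-6)) + 1/270 = -171/(-18) + 1*(1/270) = -171*(-1/18) + 1/270 = 19/2 + 1/270 = 1283/135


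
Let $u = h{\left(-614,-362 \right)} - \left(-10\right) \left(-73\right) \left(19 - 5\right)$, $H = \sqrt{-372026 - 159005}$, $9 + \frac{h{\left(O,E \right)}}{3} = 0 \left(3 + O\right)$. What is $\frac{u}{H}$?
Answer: $\frac{10247 i \sqrt{1471}}{27949} \approx 14.062 i$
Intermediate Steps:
$h{\left(O,E \right)} = -27$ ($h{\left(O,E \right)} = -27 + 3 \cdot 0 \left(3 + O\right) = -27 + 3 \cdot 0 = -27 + 0 = -27$)
$H = 19 i \sqrt{1471}$ ($H = \sqrt{-531031} = 19 i \sqrt{1471} \approx 728.72 i$)
$u = -10247$ ($u = -27 - \left(-10\right) \left(-73\right) \left(19 - 5\right) = -27 - 730 \left(19 - 5\right) = -27 - 730 \cdot 14 = -27 - 10220 = -10247$)
$\frac{u}{H} = - \frac{10247}{19 i \sqrt{1471}} = - 10247 \left(- \frac{i \sqrt{1471}}{27949}\right) = \frac{10247 i \sqrt{1471}}{27949}$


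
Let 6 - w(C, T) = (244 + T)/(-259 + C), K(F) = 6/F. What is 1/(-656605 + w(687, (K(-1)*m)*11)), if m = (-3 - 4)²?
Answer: -214/140510691 ≈ -1.5230e-6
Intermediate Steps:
m = 49 (m = (-7)² = 49)
w(C, T) = 6 - (244 + T)/(-259 + C)
1/(-656605 + w(687, (K(-1)*m)*11)) = 1/(-656605 + (-1798 - (6/(-1))*49*11 + 6*687)/(-259 + 687)) = 1/(-656605 + (-1798 - (6*(-1))*49*11 + 4122)/428) = 1/(-656605 + (-1798 - (-6*49)*11 + 4122)/428) = 1/(-656605 + (-1798 - (-294)*11 + 4122)/428) = 1/(-656605 + (-1798 - 1*(-3234) + 4122)/428) = 1/(-656605 + (-1798 + 3234 + 4122)/428) = 1/(-656605 + (1/428)*5558) = 1/(-656605 + 2779/214) = 1/(-140510691/214) = -214/140510691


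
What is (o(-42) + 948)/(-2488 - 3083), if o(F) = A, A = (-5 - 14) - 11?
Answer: -102/619 ≈ -0.16478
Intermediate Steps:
A = -30 (A = -19 - 11 = -30)
o(F) = -30
(o(-42) + 948)/(-2488 - 3083) = (-30 + 948)/(-2488 - 3083) = 918/(-5571) = 918*(-1/5571) = -102/619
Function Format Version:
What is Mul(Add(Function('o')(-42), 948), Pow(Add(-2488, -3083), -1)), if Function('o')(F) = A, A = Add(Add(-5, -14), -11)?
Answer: Rational(-102, 619) ≈ -0.16478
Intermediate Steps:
A = -30 (A = Add(-19, -11) = -30)
Function('o')(F) = -30
Mul(Add(Function('o')(-42), 948), Pow(Add(-2488, -3083), -1)) = Mul(Add(-30, 948), Pow(Add(-2488, -3083), -1)) = Mul(918, Pow(-5571, -1)) = Mul(918, Rational(-1, 5571)) = Rational(-102, 619)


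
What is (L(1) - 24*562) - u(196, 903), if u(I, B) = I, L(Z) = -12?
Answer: -13696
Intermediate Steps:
(L(1) - 24*562) - u(196, 903) = (-12 - 24*562) - 1*196 = (-12 - 13488) - 196 = -13500 - 196 = -13696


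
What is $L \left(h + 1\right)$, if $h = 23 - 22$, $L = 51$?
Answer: $102$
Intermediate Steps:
$h = 1$ ($h = 23 - 22 = 1$)
$L \left(h + 1\right) = 51 \left(1 + 1\right) = 51 \cdot 2 = 102$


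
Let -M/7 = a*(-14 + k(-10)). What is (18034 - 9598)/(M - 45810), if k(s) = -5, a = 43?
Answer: -8436/40091 ≈ -0.21042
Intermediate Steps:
M = 5719 (M = -301*(-14 - 5) = -301*(-19) = -7*(-817) = 5719)
(18034 - 9598)/(M - 45810) = (18034 - 9598)/(5719 - 45810) = 8436/(-40091) = 8436*(-1/40091) = -8436/40091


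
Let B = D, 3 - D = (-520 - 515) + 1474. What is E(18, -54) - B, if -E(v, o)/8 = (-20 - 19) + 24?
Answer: 556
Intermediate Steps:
E(v, o) = 120 (E(v, o) = -8*((-20 - 19) + 24) = -8*(-39 + 24) = -8*(-15) = 120)
D = -436 (D = 3 - ((-520 - 515) + 1474) = 3 - (-1035 + 1474) = 3 - 1*439 = 3 - 439 = -436)
B = -436
E(18, -54) - B = 120 - 1*(-436) = 120 + 436 = 556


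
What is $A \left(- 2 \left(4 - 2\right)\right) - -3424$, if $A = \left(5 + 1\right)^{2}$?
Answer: $3280$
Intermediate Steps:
$A = 36$ ($A = 6^{2} = 36$)
$A \left(- 2 \left(4 - 2\right)\right) - -3424 = 36 \left(- 2 \left(4 - 2\right)\right) - -3424 = 36 \left(\left(-2\right) 2\right) + 3424 = 36 \left(-4\right) + 3424 = -144 + 3424 = 3280$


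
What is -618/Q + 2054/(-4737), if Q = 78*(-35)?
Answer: -446659/2155335 ≈ -0.20723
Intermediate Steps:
Q = -2730
-618/Q + 2054/(-4737) = -618/(-2730) + 2054/(-4737) = -618*(-1/2730) + 2054*(-1/4737) = 103/455 - 2054/4737 = -446659/2155335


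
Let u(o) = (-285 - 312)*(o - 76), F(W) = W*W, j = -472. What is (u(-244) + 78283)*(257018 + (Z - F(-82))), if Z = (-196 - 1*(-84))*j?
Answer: 81647422034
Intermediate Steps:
F(W) = W²
u(o) = 45372 - 597*o (u(o) = -597*(-76 + o) = 45372 - 597*o)
Z = 52864 (Z = (-196 - 1*(-84))*(-472) = (-196 + 84)*(-472) = -112*(-472) = 52864)
(u(-244) + 78283)*(257018 + (Z - F(-82))) = ((45372 - 597*(-244)) + 78283)*(257018 + (52864 - 1*(-82)²)) = ((45372 + 145668) + 78283)*(257018 + (52864 - 1*6724)) = (191040 + 78283)*(257018 + (52864 - 6724)) = 269323*(257018 + 46140) = 269323*303158 = 81647422034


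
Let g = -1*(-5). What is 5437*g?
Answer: 27185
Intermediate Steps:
g = 5
5437*g = 5437*5 = 27185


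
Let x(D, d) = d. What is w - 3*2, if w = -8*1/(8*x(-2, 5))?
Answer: -31/5 ≈ -6.2000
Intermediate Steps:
w = -1/5 (w = -8/(-2*(-4)*5) = -8/(8*5) = -8/40 = -8*1/40 = -1/5 ≈ -0.20000)
w - 3*2 = -1/5 - 3*2 = -1/5 - 6 = -31/5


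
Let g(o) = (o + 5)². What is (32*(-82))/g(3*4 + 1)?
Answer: -656/81 ≈ -8.0988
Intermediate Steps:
g(o) = (5 + o)²
(32*(-82))/g(3*4 + 1) = (32*(-82))/((5 + (3*4 + 1))²) = -2624/(5 + (12 + 1))² = -2624/(5 + 13)² = -2624/(18²) = -2624/324 = -2624*1/324 = -656/81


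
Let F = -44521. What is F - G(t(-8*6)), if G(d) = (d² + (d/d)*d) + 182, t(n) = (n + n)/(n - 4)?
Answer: -7555695/169 ≈ -44708.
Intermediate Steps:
t(n) = 2*n/(-4 + n) (t(n) = (2*n)/(-4 + n) = 2*n/(-4 + n))
G(d) = 182 + d + d² (G(d) = (d² + 1*d) + 182 = (d² + d) + 182 = (d + d²) + 182 = 182 + d + d²)
F - G(t(-8*6)) = -44521 - (182 + 2*(-8*6)/(-4 - 8*6) + (2*(-8*6)/(-4 - 8*6))²) = -44521 - (182 + 2*(-48)/(-4 - 48) + (2*(-48)/(-4 - 48))²) = -44521 - (182 + 2*(-48)/(-52) + (2*(-48)/(-52))²) = -44521 - (182 + 2*(-48)*(-1/52) + (2*(-48)*(-1/52))²) = -44521 - (182 + 24/13 + (24/13)²) = -44521 - (182 + 24/13 + 576/169) = -44521 - 1*31646/169 = -44521 - 31646/169 = -7555695/169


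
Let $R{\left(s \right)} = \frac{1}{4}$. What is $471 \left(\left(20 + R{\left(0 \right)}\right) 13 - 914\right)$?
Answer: $- \frac{1226013}{4} \approx -3.065 \cdot 10^{5}$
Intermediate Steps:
$R{\left(s \right)} = \frac{1}{4}$
$471 \left(\left(20 + R{\left(0 \right)}\right) 13 - 914\right) = 471 \left(\left(20 + \frac{1}{4}\right) 13 - 914\right) = 471 \left(\frac{81}{4} \cdot 13 - 914\right) = 471 \left(\frac{1053}{4} - 914\right) = 471 \left(- \frac{2603}{4}\right) = - \frac{1226013}{4}$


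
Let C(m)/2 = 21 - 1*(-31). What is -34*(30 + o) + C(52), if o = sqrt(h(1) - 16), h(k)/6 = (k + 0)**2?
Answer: -916 - 34*I*sqrt(10) ≈ -916.0 - 107.52*I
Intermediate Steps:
h(k) = 6*k**2 (h(k) = 6*(k + 0)**2 = 6*k**2)
C(m) = 104 (C(m) = 2*(21 - 1*(-31)) = 2*(21 + 31) = 2*52 = 104)
o = I*sqrt(10) (o = sqrt(6*1**2 - 16) = sqrt(6*1 - 16) = sqrt(6 - 16) = sqrt(-10) = I*sqrt(10) ≈ 3.1623*I)
-34*(30 + o) + C(52) = -34*(30 + I*sqrt(10)) + 104 = (-1020 - 34*I*sqrt(10)) + 104 = -916 - 34*I*sqrt(10)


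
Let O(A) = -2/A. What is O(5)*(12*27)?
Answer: -648/5 ≈ -129.60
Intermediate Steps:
O(5)*(12*27) = (-2/5)*(12*27) = -2*⅕*324 = -⅖*324 = -648/5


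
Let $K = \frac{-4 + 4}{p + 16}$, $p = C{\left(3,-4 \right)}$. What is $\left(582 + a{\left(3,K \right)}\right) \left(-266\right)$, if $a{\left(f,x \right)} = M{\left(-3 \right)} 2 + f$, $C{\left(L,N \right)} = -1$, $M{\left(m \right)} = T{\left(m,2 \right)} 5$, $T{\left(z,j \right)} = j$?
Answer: $-160930$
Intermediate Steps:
$M{\left(m \right)} = 10$ ($M{\left(m \right)} = 2 \cdot 5 = 10$)
$p = -1$
$K = 0$ ($K = \frac{-4 + 4}{-1 + 16} = \frac{0}{15} = 0 \cdot \frac{1}{15} = 0$)
$a{\left(f,x \right)} = 20 + f$ ($a{\left(f,x \right)} = 10 \cdot 2 + f = 20 + f$)
$\left(582 + a{\left(3,K \right)}\right) \left(-266\right) = \left(582 + \left(20 + 3\right)\right) \left(-266\right) = \left(582 + 23\right) \left(-266\right) = 605 \left(-266\right) = -160930$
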